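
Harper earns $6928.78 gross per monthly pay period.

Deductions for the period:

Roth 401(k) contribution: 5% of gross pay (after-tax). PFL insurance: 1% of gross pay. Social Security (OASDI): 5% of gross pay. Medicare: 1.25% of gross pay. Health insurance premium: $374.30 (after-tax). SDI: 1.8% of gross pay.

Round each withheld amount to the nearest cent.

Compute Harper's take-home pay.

$5580.98

SDI: $6928.78 × 0.018 = $124.72
Medicare: $6928.78 × 0.0125 = $86.61
Social Security (OASDI): $6928.78 × 0.05 = $346.44
PFL insurance: $6928.78 × 0.01 = $69.29
Roth 401(k) contribution: $6928.78 × 0.05 = $346.44
Health insurance premium: $374.30
Total deductions = $124.72 + $86.61 + $346.44 + $69.29 + $346.44 + $374.30 = $1347.80
Net pay = $6928.78 − $1347.80 = $5580.98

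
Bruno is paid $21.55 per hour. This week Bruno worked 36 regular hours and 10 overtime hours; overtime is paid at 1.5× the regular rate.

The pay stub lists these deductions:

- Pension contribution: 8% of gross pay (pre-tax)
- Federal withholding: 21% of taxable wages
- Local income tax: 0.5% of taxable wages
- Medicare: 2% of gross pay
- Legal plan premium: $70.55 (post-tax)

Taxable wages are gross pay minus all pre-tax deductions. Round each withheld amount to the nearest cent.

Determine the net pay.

$701.20

Regular pay: 36 × $21.55 = $775.80
Overtime pay: 10 × $21.55 × 1.5 = $323.25
Gross pay = $775.80 + $323.25 = $1,099.05
Pension contribution: $1,099.05 × 0.08 = $87.92
Taxable wages = $1,099.05 − $87.92 = $1,011.13
Local income tax: $1,011.13 × 0.005 = $5.06
Federal withholding: $1,011.13 × 0.21 = $212.34
Medicare: $1,099.05 × 0.02 = $21.98
Legal plan premium: $70.55
Total deductions = $87.92 + $5.06 + $212.34 + $21.98 + $70.55 = $397.85
Net pay = $1,099.05 − $397.85 = $701.20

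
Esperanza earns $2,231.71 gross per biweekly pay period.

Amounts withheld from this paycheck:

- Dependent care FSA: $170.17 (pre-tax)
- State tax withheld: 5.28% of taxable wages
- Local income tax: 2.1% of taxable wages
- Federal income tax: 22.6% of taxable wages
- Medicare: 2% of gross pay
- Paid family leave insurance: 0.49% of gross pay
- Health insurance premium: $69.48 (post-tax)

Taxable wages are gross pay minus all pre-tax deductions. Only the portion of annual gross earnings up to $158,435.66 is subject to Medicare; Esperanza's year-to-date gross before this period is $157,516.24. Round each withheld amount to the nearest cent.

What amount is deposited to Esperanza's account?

$1,344.68

Dependent care FSA: $170.17
Taxable wages = $2,231.71 − $170.17 = $2,061.54
Federal income tax: $2,061.54 × 0.226 = $465.91
Local income tax: $2,061.54 × 0.021 = $43.29
State tax withheld: $2,061.54 × 0.0528 = $108.85
Paid family leave insurance: $2,231.71 × 0.0049 = $10.94
Medicare: only $158,435.66 − $157,516.24 = $919.42 of this check is subject → $919.42 × 0.02 = $18.39
Health insurance premium: $69.48
Total deductions = $170.17 + $465.91 + $43.29 + $108.85 + $10.94 + $18.39 + $69.48 = $887.03
Net pay = $2,231.71 − $887.03 = $1,344.68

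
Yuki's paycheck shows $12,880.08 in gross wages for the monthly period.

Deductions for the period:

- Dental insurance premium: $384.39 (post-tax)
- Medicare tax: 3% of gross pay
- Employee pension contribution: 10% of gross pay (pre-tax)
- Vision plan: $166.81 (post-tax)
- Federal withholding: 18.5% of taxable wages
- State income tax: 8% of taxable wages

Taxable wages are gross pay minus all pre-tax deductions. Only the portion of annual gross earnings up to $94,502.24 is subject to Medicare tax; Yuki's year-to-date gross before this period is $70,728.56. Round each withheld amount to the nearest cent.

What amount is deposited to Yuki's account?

Employee pension contribution: $12,880.08 × 0.1 = $1,288.01
Taxable wages = $12,880.08 − $1,288.01 = $11,592.07
Federal withholding: $11,592.07 × 0.185 = $2,144.53
State income tax: $11,592.07 × 0.08 = $927.37
Medicare tax: cap not yet reached, full $12,880.08 is subject → $12,880.08 × 0.03 = $386.40
Dental insurance premium: $384.39
Vision plan: $166.81
Total deductions = $1,288.01 + $2,144.53 + $927.37 + $386.40 + $384.39 + $166.81 = $5,297.51
Net pay = $12,880.08 − $5,297.51 = $7,582.57

$7,582.57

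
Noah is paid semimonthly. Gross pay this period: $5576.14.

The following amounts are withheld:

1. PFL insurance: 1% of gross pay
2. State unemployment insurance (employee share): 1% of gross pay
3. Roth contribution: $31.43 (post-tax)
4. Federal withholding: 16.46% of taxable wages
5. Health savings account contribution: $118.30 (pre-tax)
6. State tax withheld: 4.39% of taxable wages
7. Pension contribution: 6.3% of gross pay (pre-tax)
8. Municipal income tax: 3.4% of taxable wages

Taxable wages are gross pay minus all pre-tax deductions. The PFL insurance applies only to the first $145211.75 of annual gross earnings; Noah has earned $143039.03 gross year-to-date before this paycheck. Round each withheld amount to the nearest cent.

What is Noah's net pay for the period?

$3759.28

Health savings account contribution: $118.30
Pension contribution: $5576.14 × 0.063 = $351.30
Pre-tax total = $118.30 + $351.30 = $469.60
Taxable wages = $5576.14 − $469.60 = $5106.54
Federal withholding: $5106.54 × 0.1646 = $840.54
Municipal income tax: $5106.54 × 0.034 = $173.62
State tax withheld: $5106.54 × 0.0439 = $224.18
PFL insurance: only $145211.75 − $143039.03 = $2172.72 of this check is subject → $2172.72 × 0.01 = $21.73
State unemployment insurance (employee share): $5576.14 × 0.01 = $55.76
Roth contribution: $31.43
Total deductions = $118.30 + $351.30 + $840.54 + $173.62 + $224.18 + $21.73 + $55.76 + $31.43 = $1816.86
Net pay = $5576.14 − $1816.86 = $3759.28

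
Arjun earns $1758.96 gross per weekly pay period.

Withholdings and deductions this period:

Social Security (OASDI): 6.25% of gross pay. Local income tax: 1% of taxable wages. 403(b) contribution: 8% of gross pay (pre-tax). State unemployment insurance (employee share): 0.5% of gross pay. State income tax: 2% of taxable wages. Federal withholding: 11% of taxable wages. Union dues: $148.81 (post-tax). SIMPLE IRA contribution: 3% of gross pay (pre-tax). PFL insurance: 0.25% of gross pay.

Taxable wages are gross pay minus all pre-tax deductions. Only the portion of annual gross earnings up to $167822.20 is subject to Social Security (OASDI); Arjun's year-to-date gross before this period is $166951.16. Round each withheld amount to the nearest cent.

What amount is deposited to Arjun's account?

$1129.87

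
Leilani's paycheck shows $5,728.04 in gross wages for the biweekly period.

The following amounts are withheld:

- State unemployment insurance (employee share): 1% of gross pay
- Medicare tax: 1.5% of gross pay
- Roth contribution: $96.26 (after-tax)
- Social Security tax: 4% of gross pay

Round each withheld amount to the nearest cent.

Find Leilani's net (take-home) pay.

$5,259.46

Medicare tax: $5,728.04 × 0.015 = $85.92
State unemployment insurance (employee share): $5,728.04 × 0.01 = $57.28
Social Security tax: $5,728.04 × 0.04 = $229.12
Roth contribution: $96.26
Total deductions = $85.92 + $57.28 + $229.12 + $96.26 = $468.58
Net pay = $5,728.04 − $468.58 = $5,259.46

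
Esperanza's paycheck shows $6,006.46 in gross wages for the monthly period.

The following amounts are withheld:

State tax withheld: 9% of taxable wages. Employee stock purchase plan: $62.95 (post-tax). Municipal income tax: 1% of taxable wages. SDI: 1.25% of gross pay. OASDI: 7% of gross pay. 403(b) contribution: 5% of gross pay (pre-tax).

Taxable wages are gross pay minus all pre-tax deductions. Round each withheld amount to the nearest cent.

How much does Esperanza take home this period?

403(b) contribution: $6,006.46 × 0.05 = $300.32
Taxable wages = $6,006.46 − $300.32 = $5,706.14
Municipal income tax: $5,706.14 × 0.01 = $57.06
State tax withheld: $5,706.14 × 0.09 = $513.55
SDI: $6,006.46 × 0.0125 = $75.08
OASDI: $6,006.46 × 0.07 = $420.45
Employee stock purchase plan: $62.95
Total deductions = $300.32 + $57.06 + $513.55 + $75.08 + $420.45 + $62.95 = $1,429.41
Net pay = $6,006.46 − $1,429.41 = $4,577.05

$4,577.05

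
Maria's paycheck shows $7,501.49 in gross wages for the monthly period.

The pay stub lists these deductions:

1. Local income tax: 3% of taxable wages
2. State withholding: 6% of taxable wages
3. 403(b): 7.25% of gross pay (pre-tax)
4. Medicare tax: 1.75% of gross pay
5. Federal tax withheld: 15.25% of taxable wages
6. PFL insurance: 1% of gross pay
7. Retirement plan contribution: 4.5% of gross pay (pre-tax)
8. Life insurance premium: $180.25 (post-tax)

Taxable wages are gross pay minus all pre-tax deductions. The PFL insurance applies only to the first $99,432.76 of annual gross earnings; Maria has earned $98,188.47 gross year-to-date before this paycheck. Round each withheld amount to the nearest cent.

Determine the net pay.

$4,690.73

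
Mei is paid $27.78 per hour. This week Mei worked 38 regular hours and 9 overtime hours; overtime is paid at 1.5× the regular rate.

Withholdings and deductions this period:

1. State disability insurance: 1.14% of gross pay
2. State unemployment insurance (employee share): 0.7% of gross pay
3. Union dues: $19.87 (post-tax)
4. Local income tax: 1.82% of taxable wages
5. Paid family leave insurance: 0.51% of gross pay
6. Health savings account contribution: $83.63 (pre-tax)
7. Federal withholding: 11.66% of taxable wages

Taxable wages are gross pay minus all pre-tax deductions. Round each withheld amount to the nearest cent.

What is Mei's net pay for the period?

$1111.97

Regular pay: 38 × $27.78 = $1055.64
Overtime pay: 9 × $27.78 × 1.5 = $375.03
Gross pay = $1055.64 + $375.03 = $1430.67
Health savings account contribution: $83.63
Taxable wages = $1430.67 − $83.63 = $1347.04
Federal withholding: $1347.04 × 0.1166 = $157.06
Local income tax: $1347.04 × 0.0182 = $24.52
Paid family leave insurance: $1430.67 × 0.0051 = $7.30
State unemployment insurance (employee share): $1430.67 × 0.007 = $10.01
State disability insurance: $1430.67 × 0.0114 = $16.31
Union dues: $19.87
Total deductions = $83.63 + $157.06 + $24.52 + $7.30 + $10.01 + $16.31 + $19.87 = $318.70
Net pay = $1430.67 − $318.70 = $1111.97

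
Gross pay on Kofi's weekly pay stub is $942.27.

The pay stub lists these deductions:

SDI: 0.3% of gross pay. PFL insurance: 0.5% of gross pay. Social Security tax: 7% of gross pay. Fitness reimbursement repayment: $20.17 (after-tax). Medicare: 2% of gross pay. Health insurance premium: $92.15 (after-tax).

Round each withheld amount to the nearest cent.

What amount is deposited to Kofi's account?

$737.60

PFL insurance: $942.27 × 0.005 = $4.71
Social Security tax: $942.27 × 0.07 = $65.96
Medicare: $942.27 × 0.02 = $18.85
SDI: $942.27 × 0.003 = $2.83
Health insurance premium: $92.15
Fitness reimbursement repayment: $20.17
Total deductions = $4.71 + $65.96 + $18.85 + $2.83 + $92.15 + $20.17 = $204.67
Net pay = $942.27 − $204.67 = $737.60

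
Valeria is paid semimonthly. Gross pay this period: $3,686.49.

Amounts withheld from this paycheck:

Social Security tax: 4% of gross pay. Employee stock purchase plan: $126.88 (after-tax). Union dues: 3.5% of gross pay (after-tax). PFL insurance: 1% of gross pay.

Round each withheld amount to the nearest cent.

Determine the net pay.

$3,246.26

Social Security tax: $3,686.49 × 0.04 = $147.46
PFL insurance: $3,686.49 × 0.01 = $36.86
Union dues: $3,686.49 × 0.035 = $129.03
Employee stock purchase plan: $126.88
Total deductions = $147.46 + $36.86 + $129.03 + $126.88 = $440.23
Net pay = $3,686.49 − $440.23 = $3,246.26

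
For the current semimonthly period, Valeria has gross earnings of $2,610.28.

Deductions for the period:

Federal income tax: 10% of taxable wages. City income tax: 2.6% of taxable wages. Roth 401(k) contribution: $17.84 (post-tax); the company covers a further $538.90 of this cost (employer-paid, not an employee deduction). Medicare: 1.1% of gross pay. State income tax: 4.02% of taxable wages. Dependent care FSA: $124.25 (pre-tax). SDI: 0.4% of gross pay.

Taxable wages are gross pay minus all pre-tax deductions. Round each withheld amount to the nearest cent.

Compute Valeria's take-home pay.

Dependent care FSA: $124.25
Taxable wages = $2,610.28 − $124.25 = $2,486.03
State income tax: $2,486.03 × 0.0402 = $99.94
City income tax: $2,486.03 × 0.026 = $64.64
Federal income tax: $2,486.03 × 0.1 = $248.60
Medicare: $2,610.28 × 0.011 = $28.71
SDI: $2,610.28 × 0.004 = $10.44
Roth 401(k) contribution: $17.84
(Employer's $538.90 toward Roth 401(k) contribution is not withheld from the employee.)
Total deductions = $124.25 + $99.94 + $64.64 + $248.60 + $28.71 + $10.44 + $17.84 = $594.42
Net pay = $2,610.28 − $594.42 = $2,015.86

$2,015.86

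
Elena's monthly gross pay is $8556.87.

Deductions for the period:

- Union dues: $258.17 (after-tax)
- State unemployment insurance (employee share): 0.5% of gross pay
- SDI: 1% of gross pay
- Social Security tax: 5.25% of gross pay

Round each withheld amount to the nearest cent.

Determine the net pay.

$7721.11

Social Security tax: $8556.87 × 0.0525 = $449.24
SDI: $8556.87 × 0.01 = $85.57
State unemployment insurance (employee share): $8556.87 × 0.005 = $42.78
Union dues: $258.17
Total deductions = $449.24 + $85.57 + $42.78 + $258.17 = $835.76
Net pay = $8556.87 − $835.76 = $7721.11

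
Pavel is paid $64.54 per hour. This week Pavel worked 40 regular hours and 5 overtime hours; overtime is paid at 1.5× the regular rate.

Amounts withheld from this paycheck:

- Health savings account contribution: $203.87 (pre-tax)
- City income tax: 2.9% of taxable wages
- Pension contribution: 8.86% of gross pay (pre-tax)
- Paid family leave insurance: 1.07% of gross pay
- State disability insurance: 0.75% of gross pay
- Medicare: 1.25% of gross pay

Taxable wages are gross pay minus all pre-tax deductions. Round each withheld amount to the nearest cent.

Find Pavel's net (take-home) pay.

$2,420.94

Regular pay: 40 × $64.54 = $2,581.60
Overtime pay: 5 × $64.54 × 1.5 = $484.05
Gross pay = $2,581.60 + $484.05 = $3,065.65
Pension contribution: $3,065.65 × 0.0886 = $271.62
Health savings account contribution: $203.87
Pre-tax total = $271.62 + $203.87 = $475.49
Taxable wages = $3,065.65 − $475.49 = $2,590.16
City income tax: $2,590.16 × 0.029 = $75.11
Paid family leave insurance: $3,065.65 × 0.0107 = $32.80
Medicare: $3,065.65 × 0.0125 = $38.32
State disability insurance: $3,065.65 × 0.0075 = $22.99
Total deductions = $271.62 + $203.87 + $75.11 + $32.80 + $38.32 + $22.99 = $644.71
Net pay = $3,065.65 − $644.71 = $2,420.94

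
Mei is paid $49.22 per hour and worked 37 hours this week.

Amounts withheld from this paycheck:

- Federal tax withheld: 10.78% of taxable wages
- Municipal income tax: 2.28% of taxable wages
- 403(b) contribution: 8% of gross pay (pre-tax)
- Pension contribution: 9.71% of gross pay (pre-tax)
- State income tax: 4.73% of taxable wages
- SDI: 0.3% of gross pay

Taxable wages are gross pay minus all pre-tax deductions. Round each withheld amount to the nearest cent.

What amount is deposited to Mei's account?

$1,226.56

Gross pay: 37 × $49.22 = $1,821.14
Pension contribution: $1,821.14 × 0.0971 = $176.83
403(b) contribution: $1,821.14 × 0.08 = $145.69
Pre-tax total = $176.83 + $145.69 = $322.52
Taxable wages = $1,821.14 − $322.52 = $1,498.62
Federal tax withheld: $1,498.62 × 0.1078 = $161.55
Municipal income tax: $1,498.62 × 0.0228 = $34.17
State income tax: $1,498.62 × 0.0473 = $70.88
SDI: $1,821.14 × 0.003 = $5.46
Total deductions = $176.83 + $145.69 + $161.55 + $34.17 + $70.88 + $5.46 = $594.58
Net pay = $1,821.14 − $594.58 = $1,226.56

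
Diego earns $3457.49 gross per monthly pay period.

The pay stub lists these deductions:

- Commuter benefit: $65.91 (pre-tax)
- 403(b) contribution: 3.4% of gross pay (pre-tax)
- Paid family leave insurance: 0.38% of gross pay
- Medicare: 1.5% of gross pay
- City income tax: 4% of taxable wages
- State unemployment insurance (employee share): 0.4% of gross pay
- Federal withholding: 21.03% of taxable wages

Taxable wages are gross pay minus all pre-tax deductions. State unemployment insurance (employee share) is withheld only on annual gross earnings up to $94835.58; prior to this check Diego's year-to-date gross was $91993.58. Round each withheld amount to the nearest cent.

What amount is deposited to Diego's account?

$2378.17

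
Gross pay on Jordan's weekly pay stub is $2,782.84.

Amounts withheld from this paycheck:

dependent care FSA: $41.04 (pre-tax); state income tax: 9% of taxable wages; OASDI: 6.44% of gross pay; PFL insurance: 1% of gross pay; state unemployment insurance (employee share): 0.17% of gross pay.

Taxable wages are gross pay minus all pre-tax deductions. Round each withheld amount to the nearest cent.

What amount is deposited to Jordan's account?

$2,283.27

Dependent care FSA: $41.04
Taxable wages = $2,782.84 − $41.04 = $2,741.80
State income tax: $2,741.80 × 0.09 = $246.76
PFL insurance: $2,782.84 × 0.01 = $27.83
State unemployment insurance (employee share): $2,782.84 × 0.0017 = $4.73
OASDI: $2,782.84 × 0.0644 = $179.21
Total deductions = $41.04 + $246.76 + $27.83 + $4.73 + $179.21 = $499.57
Net pay = $2,782.84 − $499.57 = $2,283.27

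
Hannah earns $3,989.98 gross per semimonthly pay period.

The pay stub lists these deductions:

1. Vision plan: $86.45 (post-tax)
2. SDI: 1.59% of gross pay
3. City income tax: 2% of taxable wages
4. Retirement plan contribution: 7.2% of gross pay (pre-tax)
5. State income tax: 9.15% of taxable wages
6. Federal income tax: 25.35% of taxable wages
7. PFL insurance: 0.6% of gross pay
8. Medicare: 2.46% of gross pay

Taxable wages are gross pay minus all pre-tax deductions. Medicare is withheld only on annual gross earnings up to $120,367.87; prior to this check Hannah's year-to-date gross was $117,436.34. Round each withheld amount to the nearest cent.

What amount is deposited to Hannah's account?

$2,105.27

Retirement plan contribution: $3,989.98 × 0.072 = $287.28
Taxable wages = $3,989.98 − $287.28 = $3,702.70
State income tax: $3,702.70 × 0.0915 = $338.80
City income tax: $3,702.70 × 0.02 = $74.05
Federal income tax: $3,702.70 × 0.2535 = $938.63
PFL insurance: $3,989.98 × 0.006 = $23.94
SDI: $3,989.98 × 0.0159 = $63.44
Medicare: only $120,367.87 − $117,436.34 = $2,931.53 of this check is subject → $2,931.53 × 0.0246 = $72.12
Vision plan: $86.45
Total deductions = $287.28 + $338.80 + $74.05 + $938.63 + $23.94 + $63.44 + $72.12 + $86.45 = $1,884.71
Net pay = $3,989.98 − $1,884.71 = $2,105.27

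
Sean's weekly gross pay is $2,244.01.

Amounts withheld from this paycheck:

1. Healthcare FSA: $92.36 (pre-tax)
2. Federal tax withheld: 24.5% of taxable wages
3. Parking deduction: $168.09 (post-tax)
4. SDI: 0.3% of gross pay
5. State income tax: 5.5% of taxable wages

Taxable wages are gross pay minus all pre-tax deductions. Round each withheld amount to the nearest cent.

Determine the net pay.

Healthcare FSA: $92.36
Taxable wages = $2,244.01 − $92.36 = $2,151.65
Federal tax withheld: $2,151.65 × 0.245 = $527.15
State income tax: $2,151.65 × 0.055 = $118.34
SDI: $2,244.01 × 0.003 = $6.73
Parking deduction: $168.09
Total deductions = $92.36 + $527.15 + $118.34 + $6.73 + $168.09 = $912.67
Net pay = $2,244.01 − $912.67 = $1,331.34

$1,331.34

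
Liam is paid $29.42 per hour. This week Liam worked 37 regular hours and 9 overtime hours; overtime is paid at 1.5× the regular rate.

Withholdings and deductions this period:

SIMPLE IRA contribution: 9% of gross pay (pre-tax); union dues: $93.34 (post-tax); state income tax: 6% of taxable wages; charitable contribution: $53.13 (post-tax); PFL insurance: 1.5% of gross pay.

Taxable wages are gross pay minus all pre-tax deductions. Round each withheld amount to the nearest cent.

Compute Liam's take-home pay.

Regular pay: 37 × $29.42 = $1,088.54
Overtime pay: 9 × $29.42 × 1.5 = $397.17
Gross pay = $1,088.54 + $397.17 = $1,485.71
SIMPLE IRA contribution: $1,485.71 × 0.09 = $133.71
Taxable wages = $1,485.71 − $133.71 = $1,352.00
State income tax: $1,352.00 × 0.06 = $81.12
PFL insurance: $1,485.71 × 0.015 = $22.29
Union dues: $93.34
Charitable contribution: $53.13
Total deductions = $133.71 + $81.12 + $22.29 + $93.34 + $53.13 = $383.59
Net pay = $1,485.71 − $383.59 = $1,102.12

$1,102.12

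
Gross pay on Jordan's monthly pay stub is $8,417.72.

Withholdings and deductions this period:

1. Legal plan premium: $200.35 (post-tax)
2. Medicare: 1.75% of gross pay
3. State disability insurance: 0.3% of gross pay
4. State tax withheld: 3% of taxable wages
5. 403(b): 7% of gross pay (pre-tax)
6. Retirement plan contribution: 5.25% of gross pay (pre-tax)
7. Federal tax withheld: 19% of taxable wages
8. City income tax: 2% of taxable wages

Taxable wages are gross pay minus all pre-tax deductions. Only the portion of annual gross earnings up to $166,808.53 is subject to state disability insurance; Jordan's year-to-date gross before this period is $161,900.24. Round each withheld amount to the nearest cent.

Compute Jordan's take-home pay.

$5,251.40

Retirement plan contribution: $8,417.72 × 0.0525 = $441.93
403(b): $8,417.72 × 0.07 = $589.24
Pre-tax total = $441.93 + $589.24 = $1,031.17
Taxable wages = $8,417.72 − $1,031.17 = $7,386.55
City income tax: $7,386.55 × 0.02 = $147.73
Federal tax withheld: $7,386.55 × 0.19 = $1,403.44
State tax withheld: $7,386.55 × 0.03 = $221.60
Medicare: $8,417.72 × 0.0175 = $147.31
State disability insurance: only $166,808.53 − $161,900.24 = $4,908.29 of this check is subject → $4,908.29 × 0.003 = $14.72
Legal plan premium: $200.35
Total deductions = $441.93 + $589.24 + $147.73 + $1,403.44 + $221.60 + $147.31 + $14.72 + $200.35 = $3,166.32
Net pay = $8,417.72 − $3,166.32 = $5,251.40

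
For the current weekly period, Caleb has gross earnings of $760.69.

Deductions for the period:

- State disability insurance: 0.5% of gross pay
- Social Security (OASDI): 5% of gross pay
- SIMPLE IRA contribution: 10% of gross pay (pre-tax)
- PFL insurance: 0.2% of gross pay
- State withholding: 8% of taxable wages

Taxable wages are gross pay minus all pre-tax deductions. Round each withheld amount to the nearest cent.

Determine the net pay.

$586.50

SIMPLE IRA contribution: $760.69 × 0.1 = $76.07
Taxable wages = $760.69 − $76.07 = $684.62
State withholding: $684.62 × 0.08 = $54.77
PFL insurance: $760.69 × 0.002 = $1.52
Social Security (OASDI): $760.69 × 0.05 = $38.03
State disability insurance: $760.69 × 0.005 = $3.80
Total deductions = $76.07 + $54.77 + $1.52 + $38.03 + $3.80 = $174.19
Net pay = $760.69 − $174.19 = $586.50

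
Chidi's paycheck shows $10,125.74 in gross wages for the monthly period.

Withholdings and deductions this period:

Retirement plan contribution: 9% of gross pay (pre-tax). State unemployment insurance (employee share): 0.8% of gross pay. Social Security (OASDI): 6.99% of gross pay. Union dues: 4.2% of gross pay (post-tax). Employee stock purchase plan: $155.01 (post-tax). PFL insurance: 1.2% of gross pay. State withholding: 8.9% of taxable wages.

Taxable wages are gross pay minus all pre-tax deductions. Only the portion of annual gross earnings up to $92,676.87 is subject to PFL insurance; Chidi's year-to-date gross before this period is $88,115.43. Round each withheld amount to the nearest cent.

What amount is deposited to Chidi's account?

$6,970.51

Retirement plan contribution: $10,125.74 × 0.09 = $911.32
Taxable wages = $10,125.74 − $911.32 = $9,214.42
State withholding: $9,214.42 × 0.089 = $820.08
PFL insurance: only $92,676.87 − $88,115.43 = $4,561.44 of this check is subject → $4,561.44 × 0.012 = $54.74
State unemployment insurance (employee share): $10,125.74 × 0.008 = $81.01
Social Security (OASDI): $10,125.74 × 0.0699 = $707.79
Union dues: $10,125.74 × 0.042 = $425.28
Employee stock purchase plan: $155.01
Total deductions = $911.32 + $820.08 + $54.74 + $81.01 + $707.79 + $425.28 + $155.01 = $3,155.23
Net pay = $10,125.74 − $3,155.23 = $6,970.51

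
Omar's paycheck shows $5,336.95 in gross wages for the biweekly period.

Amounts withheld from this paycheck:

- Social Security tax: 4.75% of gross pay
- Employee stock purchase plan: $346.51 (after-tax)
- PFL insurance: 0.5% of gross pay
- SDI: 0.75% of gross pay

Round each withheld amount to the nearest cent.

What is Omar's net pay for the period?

SDI: $5,336.95 × 0.0075 = $40.03
Social Security tax: $5,336.95 × 0.0475 = $253.51
PFL insurance: $5,336.95 × 0.005 = $26.68
Employee stock purchase plan: $346.51
Total deductions = $40.03 + $253.51 + $26.68 + $346.51 = $666.73
Net pay = $5,336.95 − $666.73 = $4,670.22

$4,670.22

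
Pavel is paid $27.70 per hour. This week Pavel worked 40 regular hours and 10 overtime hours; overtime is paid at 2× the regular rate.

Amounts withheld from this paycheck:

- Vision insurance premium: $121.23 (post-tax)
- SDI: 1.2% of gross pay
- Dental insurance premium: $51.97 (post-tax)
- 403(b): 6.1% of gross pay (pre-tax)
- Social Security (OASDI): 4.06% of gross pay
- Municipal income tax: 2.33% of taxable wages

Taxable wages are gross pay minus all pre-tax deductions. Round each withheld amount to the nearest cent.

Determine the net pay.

$1,263.64

Regular pay: 40 × $27.70 = $1,108.00
Overtime pay: 10 × $27.70 × 2 = $554.00
Gross pay = $1,108.00 + $554.00 = $1,662.00
403(b): $1,662.00 × 0.061 = $101.38
Taxable wages = $1,662.00 − $101.38 = $1,560.62
Municipal income tax: $1,560.62 × 0.0233 = $36.36
Social Security (OASDI): $1,662.00 × 0.0406 = $67.48
SDI: $1,662.00 × 0.012 = $19.94
Vision insurance premium: $121.23
Dental insurance premium: $51.97
Total deductions = $101.38 + $36.36 + $67.48 + $19.94 + $121.23 + $51.97 = $398.36
Net pay = $1,662.00 − $398.36 = $1,263.64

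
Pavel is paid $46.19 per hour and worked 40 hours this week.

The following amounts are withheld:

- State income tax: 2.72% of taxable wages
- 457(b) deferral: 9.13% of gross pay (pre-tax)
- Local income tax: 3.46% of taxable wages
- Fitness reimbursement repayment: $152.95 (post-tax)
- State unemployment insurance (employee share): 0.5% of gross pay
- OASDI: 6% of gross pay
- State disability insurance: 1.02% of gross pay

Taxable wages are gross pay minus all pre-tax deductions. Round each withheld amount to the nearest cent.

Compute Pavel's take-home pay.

Gross pay: 40 × $46.19 = $1,847.60
457(b) deferral: $1,847.60 × 0.0913 = $168.69
Taxable wages = $1,847.60 − $168.69 = $1,678.91
State income tax: $1,678.91 × 0.0272 = $45.67
Local income tax: $1,678.91 × 0.0346 = $58.09
State unemployment insurance (employee share): $1,847.60 × 0.005 = $9.24
State disability insurance: $1,847.60 × 0.0102 = $18.85
OASDI: $1,847.60 × 0.06 = $110.86
Fitness reimbursement repayment: $152.95
Total deductions = $168.69 + $45.67 + $58.09 + $9.24 + $18.85 + $110.86 + $152.95 = $564.35
Net pay = $1,847.60 − $564.35 = $1,283.25

$1,283.25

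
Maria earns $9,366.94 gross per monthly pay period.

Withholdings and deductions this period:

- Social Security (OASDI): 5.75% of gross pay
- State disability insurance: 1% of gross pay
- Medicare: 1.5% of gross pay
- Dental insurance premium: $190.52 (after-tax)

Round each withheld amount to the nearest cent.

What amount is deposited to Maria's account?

State disability insurance: $9,366.94 × 0.01 = $93.67
Medicare: $9,366.94 × 0.015 = $140.50
Social Security (OASDI): $9,366.94 × 0.0575 = $538.60
Dental insurance premium: $190.52
Total deductions = $93.67 + $140.50 + $538.60 + $190.52 = $963.29
Net pay = $9,366.94 − $963.29 = $8,403.65

$8,403.65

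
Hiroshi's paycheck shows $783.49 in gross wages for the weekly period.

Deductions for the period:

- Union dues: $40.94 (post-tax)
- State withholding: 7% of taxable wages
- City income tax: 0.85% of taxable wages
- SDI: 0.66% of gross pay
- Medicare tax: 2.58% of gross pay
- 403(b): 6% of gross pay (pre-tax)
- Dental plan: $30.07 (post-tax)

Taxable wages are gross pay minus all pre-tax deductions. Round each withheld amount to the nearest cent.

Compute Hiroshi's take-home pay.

403(b): $783.49 × 0.06 = $47.01
Taxable wages = $783.49 − $47.01 = $736.48
City income tax: $736.48 × 0.0085 = $6.26
State withholding: $736.48 × 0.07 = $51.55
Medicare tax: $783.49 × 0.0258 = $20.21
SDI: $783.49 × 0.0066 = $5.17
Union dues: $40.94
Dental plan: $30.07
Total deductions = $47.01 + $6.26 + $51.55 + $20.21 + $5.17 + $40.94 + $30.07 = $201.21
Net pay = $783.49 − $201.21 = $582.28

$582.28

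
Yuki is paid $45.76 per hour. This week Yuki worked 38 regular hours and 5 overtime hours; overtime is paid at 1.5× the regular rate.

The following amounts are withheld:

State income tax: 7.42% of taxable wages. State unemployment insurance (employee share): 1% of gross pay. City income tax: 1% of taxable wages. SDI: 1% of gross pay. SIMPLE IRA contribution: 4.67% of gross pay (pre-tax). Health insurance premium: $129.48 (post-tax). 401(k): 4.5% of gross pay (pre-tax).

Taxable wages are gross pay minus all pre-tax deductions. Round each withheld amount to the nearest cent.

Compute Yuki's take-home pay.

$1,560.81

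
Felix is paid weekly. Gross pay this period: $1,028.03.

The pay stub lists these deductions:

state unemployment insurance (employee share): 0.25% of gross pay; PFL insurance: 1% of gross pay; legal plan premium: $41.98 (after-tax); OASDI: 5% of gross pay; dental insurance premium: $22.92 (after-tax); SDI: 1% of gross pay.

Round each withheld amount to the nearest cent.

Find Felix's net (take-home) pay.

$888.60

State unemployment insurance (employee share): $1,028.03 × 0.0025 = $2.57
SDI: $1,028.03 × 0.01 = $10.28
OASDI: $1,028.03 × 0.05 = $51.40
PFL insurance: $1,028.03 × 0.01 = $10.28
Dental insurance premium: $22.92
Legal plan premium: $41.98
Total deductions = $2.57 + $10.28 + $51.40 + $10.28 + $22.92 + $41.98 = $139.43
Net pay = $1,028.03 − $139.43 = $888.60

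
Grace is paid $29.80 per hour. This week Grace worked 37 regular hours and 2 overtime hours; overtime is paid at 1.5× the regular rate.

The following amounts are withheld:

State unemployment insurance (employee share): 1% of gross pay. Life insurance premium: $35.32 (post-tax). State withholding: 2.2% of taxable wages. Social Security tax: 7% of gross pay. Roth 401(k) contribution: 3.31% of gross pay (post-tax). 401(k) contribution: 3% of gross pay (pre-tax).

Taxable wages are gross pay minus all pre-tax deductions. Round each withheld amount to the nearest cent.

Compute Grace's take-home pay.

$960.66

Regular pay: 37 × $29.80 = $1102.60
Overtime pay: 2 × $29.80 × 1.5 = $89.40
Gross pay = $1102.60 + $89.40 = $1192.00
401(k) contribution: $1192.00 × 0.03 = $35.76
Taxable wages = $1192.00 − $35.76 = $1156.24
State withholding: $1156.24 × 0.022 = $25.44
Social Security tax: $1192.00 × 0.07 = $83.44
State unemployment insurance (employee share): $1192.00 × 0.01 = $11.92
Roth 401(k) contribution: $1192.00 × 0.0331 = $39.46
Life insurance premium: $35.32
Total deductions = $35.76 + $25.44 + $83.44 + $11.92 + $39.46 + $35.32 = $231.34
Net pay = $1192.00 − $231.34 = $960.66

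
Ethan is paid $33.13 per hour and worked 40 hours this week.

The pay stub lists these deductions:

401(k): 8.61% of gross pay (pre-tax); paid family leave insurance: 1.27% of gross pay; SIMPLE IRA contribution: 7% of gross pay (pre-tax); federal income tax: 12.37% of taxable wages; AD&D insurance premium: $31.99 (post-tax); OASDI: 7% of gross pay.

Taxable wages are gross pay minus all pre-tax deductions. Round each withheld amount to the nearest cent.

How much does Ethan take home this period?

$838.42

Gross pay: 40 × $33.13 = $1,325.20
SIMPLE IRA contribution: $1,325.20 × 0.07 = $92.76
401(k): $1,325.20 × 0.0861 = $114.10
Pre-tax total = $92.76 + $114.10 = $206.86
Taxable wages = $1,325.20 − $206.86 = $1,118.34
Federal income tax: $1,118.34 × 0.1237 = $138.34
OASDI: $1,325.20 × 0.07 = $92.76
Paid family leave insurance: $1,325.20 × 0.0127 = $16.83
AD&D insurance premium: $31.99
Total deductions = $92.76 + $114.10 + $138.34 + $92.76 + $16.83 + $31.99 = $486.78
Net pay = $1,325.20 − $486.78 = $838.42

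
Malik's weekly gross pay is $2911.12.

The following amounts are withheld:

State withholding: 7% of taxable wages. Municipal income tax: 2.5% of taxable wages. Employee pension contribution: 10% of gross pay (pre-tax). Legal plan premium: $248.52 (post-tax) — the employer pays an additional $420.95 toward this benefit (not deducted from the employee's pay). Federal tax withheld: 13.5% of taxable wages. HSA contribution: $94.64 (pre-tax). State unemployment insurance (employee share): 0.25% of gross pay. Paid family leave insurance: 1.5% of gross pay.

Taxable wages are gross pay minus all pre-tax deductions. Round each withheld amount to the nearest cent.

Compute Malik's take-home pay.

Employee pension contribution: $2911.12 × 0.1 = $291.11
HSA contribution: $94.64
Pre-tax total = $291.11 + $94.64 = $385.75
Taxable wages = $2911.12 − $385.75 = $2525.37
Municipal income tax: $2525.37 × 0.025 = $63.13
Federal tax withheld: $2525.37 × 0.135 = $340.92
State withholding: $2525.37 × 0.07 = $176.78
Paid family leave insurance: $2911.12 × 0.015 = $43.67
State unemployment insurance (employee share): $2911.12 × 0.0025 = $7.28
Legal plan premium: $248.52
(Employer's $420.95 toward legal plan premium is not withheld from the employee.)
Total deductions = $291.11 + $94.64 + $63.13 + $340.92 + $176.78 + $43.67 + $7.28 + $248.52 = $1266.05
Net pay = $2911.12 − $1266.05 = $1645.07

$1645.07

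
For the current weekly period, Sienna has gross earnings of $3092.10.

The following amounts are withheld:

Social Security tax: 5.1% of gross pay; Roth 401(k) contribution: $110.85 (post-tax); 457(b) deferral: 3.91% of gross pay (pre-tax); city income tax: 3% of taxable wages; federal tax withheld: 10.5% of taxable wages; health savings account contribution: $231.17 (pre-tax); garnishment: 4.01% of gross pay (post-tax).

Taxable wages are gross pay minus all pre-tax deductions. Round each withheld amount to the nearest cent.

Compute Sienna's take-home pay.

$1977.59

Health savings account contribution: $231.17
457(b) deferral: $3092.10 × 0.0391 = $120.90
Pre-tax total = $231.17 + $120.90 = $352.07
Taxable wages = $3092.10 − $352.07 = $2740.03
Federal tax withheld: $2740.03 × 0.105 = $287.70
City income tax: $2740.03 × 0.03 = $82.20
Social Security tax: $3092.10 × 0.051 = $157.70
Garnishment: $3092.10 × 0.0401 = $123.99
Roth 401(k) contribution: $110.85
Total deductions = $231.17 + $120.90 + $287.70 + $82.20 + $157.70 + $123.99 + $110.85 = $1114.51
Net pay = $3092.10 − $1114.51 = $1977.59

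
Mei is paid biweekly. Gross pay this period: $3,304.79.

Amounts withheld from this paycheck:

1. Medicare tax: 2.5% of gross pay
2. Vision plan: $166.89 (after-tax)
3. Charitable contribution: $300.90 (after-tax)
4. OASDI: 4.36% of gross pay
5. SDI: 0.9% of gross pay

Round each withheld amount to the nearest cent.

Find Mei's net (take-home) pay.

$2,580.55

SDI: $3,304.79 × 0.009 = $29.74
OASDI: $3,304.79 × 0.0436 = $144.09
Medicare tax: $3,304.79 × 0.025 = $82.62
Charitable contribution: $300.90
Vision plan: $166.89
Total deductions = $29.74 + $144.09 + $82.62 + $300.90 + $166.89 = $724.24
Net pay = $3,304.79 − $724.24 = $2,580.55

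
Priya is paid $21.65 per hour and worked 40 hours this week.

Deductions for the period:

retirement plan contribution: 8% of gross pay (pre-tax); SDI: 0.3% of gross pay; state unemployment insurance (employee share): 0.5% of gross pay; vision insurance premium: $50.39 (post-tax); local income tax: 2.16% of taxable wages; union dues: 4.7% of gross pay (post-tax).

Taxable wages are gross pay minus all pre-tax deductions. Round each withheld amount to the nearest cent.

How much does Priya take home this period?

$681.49

Gross pay: 40 × $21.65 = $866.00
Retirement plan contribution: $866.00 × 0.08 = $69.28
Taxable wages = $866.00 − $69.28 = $796.72
Local income tax: $796.72 × 0.0216 = $17.21
SDI: $866.00 × 0.003 = $2.60
State unemployment insurance (employee share): $866.00 × 0.005 = $4.33
Union dues: $866.00 × 0.047 = $40.70
Vision insurance premium: $50.39
Total deductions = $69.28 + $17.21 + $2.60 + $4.33 + $40.70 + $50.39 = $184.51
Net pay = $866.00 − $184.51 = $681.49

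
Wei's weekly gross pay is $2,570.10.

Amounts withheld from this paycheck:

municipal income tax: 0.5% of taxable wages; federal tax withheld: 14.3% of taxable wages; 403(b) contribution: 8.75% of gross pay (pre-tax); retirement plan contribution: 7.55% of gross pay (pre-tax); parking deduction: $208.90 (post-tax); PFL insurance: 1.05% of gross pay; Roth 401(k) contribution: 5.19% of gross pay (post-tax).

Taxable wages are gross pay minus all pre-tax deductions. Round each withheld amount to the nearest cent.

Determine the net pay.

$1,463.52

403(b) contribution: $2,570.10 × 0.0875 = $224.88
Retirement plan contribution: $2,570.10 × 0.0755 = $194.04
Pre-tax total = $224.88 + $194.04 = $418.92
Taxable wages = $2,570.10 − $418.92 = $2,151.18
Federal tax withheld: $2,151.18 × 0.143 = $307.62
Municipal income tax: $2,151.18 × 0.005 = $10.76
PFL insurance: $2,570.10 × 0.0105 = $26.99
Parking deduction: $208.90
Roth 401(k) contribution: $2,570.10 × 0.0519 = $133.39
Total deductions = $224.88 + $194.04 + $307.62 + $10.76 + $26.99 + $208.90 + $133.39 = $1,106.58
Net pay = $2,570.10 − $1,106.58 = $1,463.52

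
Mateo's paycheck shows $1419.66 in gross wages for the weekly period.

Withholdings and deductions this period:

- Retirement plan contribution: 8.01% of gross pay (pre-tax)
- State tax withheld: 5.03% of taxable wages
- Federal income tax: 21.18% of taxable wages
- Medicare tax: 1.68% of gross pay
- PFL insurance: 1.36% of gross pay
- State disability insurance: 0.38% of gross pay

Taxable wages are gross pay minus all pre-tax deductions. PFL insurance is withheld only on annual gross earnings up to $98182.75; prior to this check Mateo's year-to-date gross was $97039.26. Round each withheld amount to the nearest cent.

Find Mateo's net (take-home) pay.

Retirement plan contribution: $1419.66 × 0.0801 = $113.71
Taxable wages = $1419.66 − $113.71 = $1305.95
State tax withheld: $1305.95 × 0.0503 = $65.69
Federal income tax: $1305.95 × 0.2118 = $276.60
PFL insurance: only $98182.75 − $97039.26 = $1143.49 of this check is subject → $1143.49 × 0.0136 = $15.55
Medicare tax: $1419.66 × 0.0168 = $23.85
State disability insurance: $1419.66 × 0.0038 = $5.39
Total deductions = $113.71 + $65.69 + $276.60 + $15.55 + $23.85 + $5.39 = $500.79
Net pay = $1419.66 − $500.79 = $918.87

$918.87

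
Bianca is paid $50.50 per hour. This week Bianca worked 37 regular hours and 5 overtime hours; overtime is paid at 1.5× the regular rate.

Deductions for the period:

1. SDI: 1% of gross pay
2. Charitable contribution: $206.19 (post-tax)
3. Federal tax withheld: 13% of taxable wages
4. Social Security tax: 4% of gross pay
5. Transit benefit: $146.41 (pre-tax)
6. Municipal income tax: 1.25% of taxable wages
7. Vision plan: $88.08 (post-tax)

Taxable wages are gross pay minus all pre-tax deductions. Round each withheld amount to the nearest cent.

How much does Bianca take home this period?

$1394.84

Regular pay: 37 × $50.50 = $1868.50
Overtime pay: 5 × $50.50 × 1.5 = $378.75
Gross pay = $1868.50 + $378.75 = $2247.25
Transit benefit: $146.41
Taxable wages = $2247.25 − $146.41 = $2100.84
Municipal income tax: $2100.84 × 0.0125 = $26.26
Federal tax withheld: $2100.84 × 0.13 = $273.11
Social Security tax: $2247.25 × 0.04 = $89.89
SDI: $2247.25 × 0.01 = $22.47
Vision plan: $88.08
Charitable contribution: $206.19
Total deductions = $146.41 + $26.26 + $273.11 + $89.89 + $22.47 + $88.08 + $206.19 = $852.41
Net pay = $2247.25 − $852.41 = $1394.84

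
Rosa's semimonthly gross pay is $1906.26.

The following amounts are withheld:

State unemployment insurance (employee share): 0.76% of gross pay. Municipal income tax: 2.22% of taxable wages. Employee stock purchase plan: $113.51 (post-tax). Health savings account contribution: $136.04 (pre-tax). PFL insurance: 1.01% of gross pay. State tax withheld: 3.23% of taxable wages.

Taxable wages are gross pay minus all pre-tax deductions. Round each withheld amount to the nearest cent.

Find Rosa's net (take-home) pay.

$1526.49

Health savings account contribution: $136.04
Taxable wages = $1906.26 − $136.04 = $1770.22
Municipal income tax: $1770.22 × 0.0222 = $39.30
State tax withheld: $1770.22 × 0.0323 = $57.18
State unemployment insurance (employee share): $1906.26 × 0.0076 = $14.49
PFL insurance: $1906.26 × 0.0101 = $19.25
Employee stock purchase plan: $113.51
Total deductions = $136.04 + $39.30 + $57.18 + $14.49 + $19.25 + $113.51 = $379.77
Net pay = $1906.26 − $379.77 = $1526.49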